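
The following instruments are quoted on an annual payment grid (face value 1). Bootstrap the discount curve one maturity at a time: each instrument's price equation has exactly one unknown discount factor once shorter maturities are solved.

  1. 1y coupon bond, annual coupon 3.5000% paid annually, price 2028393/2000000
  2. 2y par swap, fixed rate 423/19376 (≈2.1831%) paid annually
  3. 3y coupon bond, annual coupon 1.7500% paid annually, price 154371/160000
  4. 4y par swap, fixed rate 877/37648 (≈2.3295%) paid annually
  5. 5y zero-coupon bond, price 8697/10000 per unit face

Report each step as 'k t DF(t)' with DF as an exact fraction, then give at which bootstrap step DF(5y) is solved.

1 1 9799/10000
2 2 9577/10000
3 3 9149/10000
4 4 9123/10000
5 5 8697/10000
DF(5y) is solved at step 5

step 1 [1y] bond c/1=7/200: DF=(2028393/2000000 − 7/200·(0))/(1+7/200) = 9799/10000 ≈ 0.979900
step 2 [2y] swap r/1=423/19376: DF=(1 − 423/19376·(0.979900))/(1+423/19376) = 9577/10000 ≈ 0.957700
step 3 [3y] bond c/1=7/400: DF=(154371/160000 − 7/400·(0.979900+0.957700))/(1+7/400) = 9149/10000 ≈ 0.914900
step 4 [4y] swap r/1=877/37648: DF=(1 − 877/37648·(0.979900+0.957700+0.914900))/(1+877/37648) = 9123/10000 ≈ 0.912300
step 5 [5y] zero: DF = P = 8697/10000 ≈ 0.869700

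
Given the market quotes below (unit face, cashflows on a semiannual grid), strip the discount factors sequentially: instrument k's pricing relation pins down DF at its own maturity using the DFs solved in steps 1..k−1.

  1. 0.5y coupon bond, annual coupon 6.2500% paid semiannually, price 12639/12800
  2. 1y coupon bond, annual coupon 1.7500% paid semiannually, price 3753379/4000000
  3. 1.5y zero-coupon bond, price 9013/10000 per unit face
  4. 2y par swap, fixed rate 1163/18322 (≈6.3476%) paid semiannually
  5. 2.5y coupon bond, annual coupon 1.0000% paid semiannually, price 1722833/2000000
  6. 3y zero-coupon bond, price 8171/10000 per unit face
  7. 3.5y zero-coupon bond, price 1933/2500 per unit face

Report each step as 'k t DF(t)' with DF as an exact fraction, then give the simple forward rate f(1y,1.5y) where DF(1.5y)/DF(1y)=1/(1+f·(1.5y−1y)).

1 1/2 383/400
2 1 9219/10000
3 3/2 9013/10000
4 2 8837/10000
5 5/2 8389/10000
6 3 8171/10000
7 7/2 1933/2500
f(1y,1.5y) = ((9219/10000)/(9013/10000) − 1)/(1/2) = 412/9013 ≈ 4.5712%

step 1 [0.5y] bond c/2=1/32: DF=(12639/12800 − 1/32·(0))/(1+1/32) = 383/400 ≈ 0.957500
step 2 [1y] bond c/2=7/800: DF=(3753379/4000000 − 7/800·(0.957500))/(1+7/800) = 9219/10000 ≈ 0.921900
step 3 [1.5y] zero: DF = P = 9013/10000 ≈ 0.901300
step 4 [2y] swap r/2=1163/36644: DF=(1 − 1163/36644·(0.957500+0.921900+0.901300))/(1+1163/36644) = 8837/10000 ≈ 0.883700
step 5 [2.5y] bond c/2=1/200: DF=(1722833/2000000 − 1/200·(0.957500+0.921900+0.901300+0.883700))/(1+1/200) = 8389/10000 ≈ 0.838900
step 6 [3y] zero: DF = P = 8171/10000 ≈ 0.817100
step 7 [3.5y] zero: DF = P = 1933/2500 ≈ 0.773200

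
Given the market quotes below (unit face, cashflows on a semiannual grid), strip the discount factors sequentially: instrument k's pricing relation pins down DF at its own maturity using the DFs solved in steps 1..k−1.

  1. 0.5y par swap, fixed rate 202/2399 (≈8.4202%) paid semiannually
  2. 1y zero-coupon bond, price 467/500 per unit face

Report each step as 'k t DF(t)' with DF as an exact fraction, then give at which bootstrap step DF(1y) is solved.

step 1 [0.5y] swap r/2=101/2399: DF=(1 − 101/2399·(0))/(1+101/2399) = 2399/2500 ≈ 0.959600
step 2 [1y] zero: DF = P = 467/500 ≈ 0.934000

1 1/2 2399/2500
2 1 467/500
DF(1y) is solved at step 2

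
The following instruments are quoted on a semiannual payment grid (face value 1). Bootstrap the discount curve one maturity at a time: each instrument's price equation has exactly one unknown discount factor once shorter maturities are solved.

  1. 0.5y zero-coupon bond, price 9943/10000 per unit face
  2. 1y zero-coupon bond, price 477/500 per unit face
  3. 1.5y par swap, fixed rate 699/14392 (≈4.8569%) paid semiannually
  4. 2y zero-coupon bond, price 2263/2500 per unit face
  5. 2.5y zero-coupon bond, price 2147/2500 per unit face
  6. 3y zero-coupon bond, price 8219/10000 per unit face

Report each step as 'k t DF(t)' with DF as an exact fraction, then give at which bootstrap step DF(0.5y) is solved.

1 1/2 9943/10000
2 1 477/500
3 3/2 9301/10000
4 2 2263/2500
5 5/2 2147/2500
6 3 8219/10000
DF(0.5y) is solved at step 1

step 1 [0.5y] zero: DF = P = 9943/10000 ≈ 0.994300
step 2 [1y] zero: DF = P = 477/500 ≈ 0.954000
step 3 [1.5y] swap r/2=699/28784: DF=(1 − 699/28784·(0.994300+0.954000))/(1+699/28784) = 9301/10000 ≈ 0.930100
step 4 [2y] zero: DF = P = 2263/2500 ≈ 0.905200
step 5 [2.5y] zero: DF = P = 2147/2500 ≈ 0.858800
step 6 [3y] zero: DF = P = 8219/10000 ≈ 0.821900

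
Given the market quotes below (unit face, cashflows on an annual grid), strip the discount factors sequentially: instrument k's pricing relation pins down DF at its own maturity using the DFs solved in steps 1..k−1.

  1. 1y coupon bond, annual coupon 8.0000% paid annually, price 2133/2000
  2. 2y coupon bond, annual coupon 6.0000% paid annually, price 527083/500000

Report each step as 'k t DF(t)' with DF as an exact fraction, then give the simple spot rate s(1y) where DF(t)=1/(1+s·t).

step 1 [1y] bond c/1=2/25: DF=(2133/2000 − 2/25·(0))/(1+2/25) = 79/80 ≈ 0.987500
step 2 [2y] bond c/1=3/50: DF=(527083/500000 − 3/50·(0.987500))/(1+3/50) = 4693/5000 ≈ 0.938600

1 1 79/80
2 2 4693/5000
s(1y) = (1/(79/80) − 1)/(1) = 1/79 ≈ 1.2658%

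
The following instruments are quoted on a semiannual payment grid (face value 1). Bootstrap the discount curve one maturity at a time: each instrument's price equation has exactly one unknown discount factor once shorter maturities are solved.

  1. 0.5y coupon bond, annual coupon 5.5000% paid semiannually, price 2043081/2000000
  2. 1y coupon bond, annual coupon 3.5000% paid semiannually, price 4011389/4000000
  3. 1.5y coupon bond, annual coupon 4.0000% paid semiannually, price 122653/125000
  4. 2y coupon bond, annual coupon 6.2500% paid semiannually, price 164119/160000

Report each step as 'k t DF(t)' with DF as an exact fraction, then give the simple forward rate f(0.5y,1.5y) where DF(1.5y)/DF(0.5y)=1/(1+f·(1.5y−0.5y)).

1 1/2 4971/5000
2 1 1937/2000
3 3/2 1847/2000
4 2 567/625
f(0.5y,1.5y) = ((4971/5000)/(1847/2000) − 1)/(1) = 707/9235 ≈ 7.6557%

step 1 [0.5y] bond c/2=11/400: DF=(2043081/2000000 − 11/400·(0))/(1+11/400) = 4971/5000 ≈ 0.994200
step 2 [1y] bond c/2=7/400: DF=(4011389/4000000 − 7/400·(0.994200))/(1+7/400) = 1937/2000 ≈ 0.968500
step 3 [1.5y] bond c/2=1/50: DF=(122653/125000 − 1/50·(0.994200+0.968500))/(1+1/50) = 1847/2000 ≈ 0.923500
step 4 [2y] bond c/2=1/32: DF=(164119/160000 − 1/32·(0.994200+0.968500+0.923500))/(1+1/32) = 567/625 ≈ 0.907200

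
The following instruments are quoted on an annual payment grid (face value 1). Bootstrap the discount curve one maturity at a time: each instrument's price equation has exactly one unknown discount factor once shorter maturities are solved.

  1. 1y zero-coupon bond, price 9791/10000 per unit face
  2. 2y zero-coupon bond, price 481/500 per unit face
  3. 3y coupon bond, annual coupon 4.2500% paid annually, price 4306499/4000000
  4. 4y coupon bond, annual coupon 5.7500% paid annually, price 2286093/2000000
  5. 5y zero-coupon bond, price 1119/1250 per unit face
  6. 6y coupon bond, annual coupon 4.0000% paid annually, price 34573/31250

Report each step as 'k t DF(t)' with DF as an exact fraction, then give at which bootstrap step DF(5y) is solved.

1 1 9791/10000
2 2 481/500
3 3 596/625
4 4 1847/2000
5 5 1119/1250
6 6 353/400
DF(5y) is solved at step 5

step 1 [1y] zero: DF = P = 9791/10000 ≈ 0.979100
step 2 [2y] zero: DF = P = 481/500 ≈ 0.962000
step 3 [3y] bond c/1=17/400: DF=(4306499/4000000 − 17/400·(0.979100+0.962000))/(1+17/400) = 596/625 ≈ 0.953600
step 4 [4y] bond c/1=23/400: DF=(2286093/2000000 − 23/400·(0.979100+0.962000+0.953600))/(1+23/400) = 1847/2000 ≈ 0.923500
step 5 [5y] zero: DF = P = 1119/1250 ≈ 0.895200
step 6 [6y] bond c/1=1/25: DF=(34573/31250 − 1/25·(0.979100+0.962000+0.953600+0.923500+0.895200))/(1+1/25) = 353/400 ≈ 0.882500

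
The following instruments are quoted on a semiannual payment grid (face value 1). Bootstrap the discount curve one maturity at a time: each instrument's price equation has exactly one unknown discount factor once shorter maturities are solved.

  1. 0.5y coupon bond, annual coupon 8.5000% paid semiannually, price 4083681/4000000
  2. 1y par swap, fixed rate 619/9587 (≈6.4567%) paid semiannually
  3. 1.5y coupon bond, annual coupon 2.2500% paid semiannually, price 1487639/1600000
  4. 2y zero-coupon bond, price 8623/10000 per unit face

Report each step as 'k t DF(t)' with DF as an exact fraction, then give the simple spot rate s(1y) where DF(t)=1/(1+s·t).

1 1/2 9793/10000
2 1 9381/10000
3 3/2 8981/10000
4 2 8623/10000
s(1y) = (1/(9381/10000) − 1)/(1) = 619/9381 ≈ 6.5984%

step 1 [0.5y] bond c/2=17/400: DF=(4083681/4000000 − 17/400·(0))/(1+17/400) = 9793/10000 ≈ 0.979300
step 2 [1y] swap r/2=619/19174: DF=(1 − 619/19174·(0.979300))/(1+619/19174) = 9381/10000 ≈ 0.938100
step 3 [1.5y] bond c/2=9/800: DF=(1487639/1600000 − 9/800·(0.979300+0.938100))/(1+9/800) = 8981/10000 ≈ 0.898100
step 4 [2y] zero: DF = P = 8623/10000 ≈ 0.862300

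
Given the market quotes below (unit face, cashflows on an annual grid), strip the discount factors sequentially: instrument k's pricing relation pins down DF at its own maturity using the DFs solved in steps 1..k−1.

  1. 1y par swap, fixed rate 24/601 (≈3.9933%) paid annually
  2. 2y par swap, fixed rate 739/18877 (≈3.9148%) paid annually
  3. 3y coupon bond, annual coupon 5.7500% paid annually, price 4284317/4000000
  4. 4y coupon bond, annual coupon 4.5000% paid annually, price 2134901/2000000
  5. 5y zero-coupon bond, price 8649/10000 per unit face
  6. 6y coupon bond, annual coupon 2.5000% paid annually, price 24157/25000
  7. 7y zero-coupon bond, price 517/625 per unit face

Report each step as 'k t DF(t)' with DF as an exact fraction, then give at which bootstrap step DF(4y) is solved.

step 1 [1y] swap r/1=24/601: DF=(1 − 24/601·(0))/(1+24/601) = 601/625 ≈ 0.961600
step 2 [2y] swap r/1=739/18877: DF=(1 − 739/18877·(0.961600))/(1+739/18877) = 9261/10000 ≈ 0.926100
step 3 [3y] bond c/1=23/400: DF=(4284317/4000000 − 23/400·(0.961600+0.926100))/(1+23/400) = 4551/5000 ≈ 0.910200
step 4 [4y] bond c/1=9/200: DF=(2134901/2000000 − 9/200·(0.961600+0.926100+0.910200))/(1+9/200) = 901/1000 ≈ 0.901000
step 5 [5y] zero: DF = P = 8649/10000 ≈ 0.864900
step 6 [6y] bond c/1=1/40: DF=(24157/25000 − 1/40·(0.961600+0.926100+0.910200+0.901000+0.864900))/(1+1/40) = 4157/5000 ≈ 0.831400
step 7 [7y] zero: DF = P = 517/625 ≈ 0.827200

1 1 601/625
2 2 9261/10000
3 3 4551/5000
4 4 901/1000
5 5 8649/10000
6 6 4157/5000
7 7 517/625
DF(4y) is solved at step 4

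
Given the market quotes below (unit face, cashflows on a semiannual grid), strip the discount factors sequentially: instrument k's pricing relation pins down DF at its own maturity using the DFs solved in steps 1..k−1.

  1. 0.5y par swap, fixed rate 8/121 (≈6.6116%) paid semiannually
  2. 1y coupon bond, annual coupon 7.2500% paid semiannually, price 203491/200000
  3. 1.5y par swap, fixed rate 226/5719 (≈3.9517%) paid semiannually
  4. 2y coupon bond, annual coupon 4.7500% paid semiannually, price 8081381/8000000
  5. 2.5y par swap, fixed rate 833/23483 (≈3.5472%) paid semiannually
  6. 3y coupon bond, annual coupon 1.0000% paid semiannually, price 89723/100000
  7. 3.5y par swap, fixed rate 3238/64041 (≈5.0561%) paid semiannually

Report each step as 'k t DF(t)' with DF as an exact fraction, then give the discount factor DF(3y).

step 1 [0.5y] swap r/2=4/121: DF=(1 − 4/121·(0))/(1+4/121) = 121/125 ≈ 0.968000
step 2 [1y] bond c/2=29/800: DF=(203491/200000 − 29/800·(0.968000))/(1+29/800) = 237/250 ≈ 0.948000
step 3 [1.5y] swap r/2=113/5719: DF=(1 − 113/5719·(0.968000+0.948000))/(1+113/5719) = 1887/2000 ≈ 0.943500
step 4 [2y] bond c/2=19/800: DF=(8081381/8000000 − 19/800·(0.968000+0.948000+0.943500))/(1+19/800) = 2301/2500 ≈ 0.920400
step 5 [2.5y] swap r/2=833/46966: DF=(1 − 833/46966·(0.968000+0.948000+0.943500+0.920400))/(1+833/46966) = 9167/10000 ≈ 0.916700
step 6 [3y] bond c/2=1/200: DF=(89723/100000 − 1/200·(0.968000+0.948000+0.943500+0.920400+0.916700))/(1+1/200) = 4347/5000 ≈ 0.869400
step 7 [3.5y] swap r/2=1619/64041: DF=(1 − 1619/64041·(0.968000+0.948000+0.943500+0.920400+0.916700+0.869400))/(1+1619/64041) = 8381/10000 ≈ 0.838100

1 1/2 121/125
2 1 237/250
3 3/2 1887/2000
4 2 2301/2500
5 5/2 9167/10000
6 3 4347/5000
7 7/2 8381/10000
DF(3y) = 4347/5000 ≈ 0.869400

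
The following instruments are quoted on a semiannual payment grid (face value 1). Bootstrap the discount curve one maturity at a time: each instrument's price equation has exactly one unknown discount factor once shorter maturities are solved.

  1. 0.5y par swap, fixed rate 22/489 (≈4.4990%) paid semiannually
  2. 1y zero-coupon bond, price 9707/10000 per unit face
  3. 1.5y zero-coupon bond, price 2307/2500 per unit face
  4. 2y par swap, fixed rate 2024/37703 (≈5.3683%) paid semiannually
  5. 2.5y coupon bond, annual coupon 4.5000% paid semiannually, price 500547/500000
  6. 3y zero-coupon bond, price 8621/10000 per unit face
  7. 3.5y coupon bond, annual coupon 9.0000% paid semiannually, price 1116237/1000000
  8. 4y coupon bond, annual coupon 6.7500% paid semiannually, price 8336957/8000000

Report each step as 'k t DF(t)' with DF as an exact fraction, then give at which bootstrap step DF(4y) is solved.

step 1 [0.5y] swap r/2=11/489: DF=(1 − 11/489·(0))/(1+11/489) = 489/500 ≈ 0.978000
step 2 [1y] zero: DF = P = 9707/10000 ≈ 0.970700
step 3 [1.5y] zero: DF = P = 2307/2500 ≈ 0.922800
step 4 [2y] swap r/2=1012/37703: DF=(1 − 1012/37703·(0.978000+0.970700+0.922800))/(1+1012/37703) = 2247/2500 ≈ 0.898800
step 5 [2.5y] bond c/2=9/400: DF=(500547/500000 − 9/400·(0.978000+0.970700+0.922800+0.898800))/(1+9/400) = 8961/10000 ≈ 0.896100
step 6 [3y] zero: DF = P = 8621/10000 ≈ 0.862100
step 7 [3.5y] bond c/2=9/200: DF=(1116237/1000000 − 9/200·(0.978000+0.970700+0.922800+0.898800+0.896100+0.862100))/(1+9/200) = 8301/10000 ≈ 0.830100
step 8 [4y] bond c/2=27/800: DF=(8336957/8000000 − 27/800·(0.978000+0.970700+0.922800+0.898800+0.896100+0.862100+0.830100))/(1+27/800) = 1601/2000 ≈ 0.800500

1 1/2 489/500
2 1 9707/10000
3 3/2 2307/2500
4 2 2247/2500
5 5/2 8961/10000
6 3 8621/10000
7 7/2 8301/10000
8 4 1601/2000
DF(4y) is solved at step 8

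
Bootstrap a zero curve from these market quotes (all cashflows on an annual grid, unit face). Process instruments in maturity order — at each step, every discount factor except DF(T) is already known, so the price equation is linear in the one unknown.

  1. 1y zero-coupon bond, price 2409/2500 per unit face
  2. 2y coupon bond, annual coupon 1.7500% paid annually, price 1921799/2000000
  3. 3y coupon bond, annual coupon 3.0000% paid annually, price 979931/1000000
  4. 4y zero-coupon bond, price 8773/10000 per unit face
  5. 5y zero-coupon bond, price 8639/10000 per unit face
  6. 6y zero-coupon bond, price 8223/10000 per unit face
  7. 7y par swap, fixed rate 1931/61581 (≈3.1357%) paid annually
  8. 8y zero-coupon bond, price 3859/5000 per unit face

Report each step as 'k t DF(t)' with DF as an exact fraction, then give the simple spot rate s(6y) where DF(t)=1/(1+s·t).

step 1 [1y] zero: DF = P = 2409/2500 ≈ 0.963600
step 2 [2y] bond c/1=7/400: DF=(1921799/2000000 − 7/400·(0.963600))/(1+7/400) = 4639/5000 ≈ 0.927800
step 3 [3y] bond c/1=3/100: DF=(979931/1000000 − 3/100·(0.963600+0.927800))/(1+3/100) = 8963/10000 ≈ 0.896300
step 4 [4y] zero: DF = P = 8773/10000 ≈ 0.877300
step 5 [5y] zero: DF = P = 8639/10000 ≈ 0.863900
step 6 [6y] zero: DF = P = 8223/10000 ≈ 0.822300
step 7 [7y] swap r/1=1931/61581: DF=(1 − 1931/61581·(0.963600+0.927800+0.896300+0.877300+0.863900+0.822300))/(1+1931/61581) = 8069/10000 ≈ 0.806900
step 8 [8y] zero: DF = P = 3859/5000 ≈ 0.771800

1 1 2409/2500
2 2 4639/5000
3 3 8963/10000
4 4 8773/10000
5 5 8639/10000
6 6 8223/10000
7 7 8069/10000
8 8 3859/5000
s(6y) = (1/(8223/10000) − 1)/(6) = 1777/49338 ≈ 3.6017%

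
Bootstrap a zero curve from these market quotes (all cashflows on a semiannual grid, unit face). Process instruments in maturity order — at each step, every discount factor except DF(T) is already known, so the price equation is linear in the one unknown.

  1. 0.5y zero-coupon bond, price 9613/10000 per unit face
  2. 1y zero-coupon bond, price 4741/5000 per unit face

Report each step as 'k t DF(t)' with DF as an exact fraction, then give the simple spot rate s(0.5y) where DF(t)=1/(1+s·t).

step 1 [0.5y] zero: DF = P = 9613/10000 ≈ 0.961300
step 2 [1y] zero: DF = P = 4741/5000 ≈ 0.948200

1 1/2 9613/10000
2 1 4741/5000
s(0.5y) = (1/(9613/10000) − 1)/(1/2) = 774/9613 ≈ 8.0516%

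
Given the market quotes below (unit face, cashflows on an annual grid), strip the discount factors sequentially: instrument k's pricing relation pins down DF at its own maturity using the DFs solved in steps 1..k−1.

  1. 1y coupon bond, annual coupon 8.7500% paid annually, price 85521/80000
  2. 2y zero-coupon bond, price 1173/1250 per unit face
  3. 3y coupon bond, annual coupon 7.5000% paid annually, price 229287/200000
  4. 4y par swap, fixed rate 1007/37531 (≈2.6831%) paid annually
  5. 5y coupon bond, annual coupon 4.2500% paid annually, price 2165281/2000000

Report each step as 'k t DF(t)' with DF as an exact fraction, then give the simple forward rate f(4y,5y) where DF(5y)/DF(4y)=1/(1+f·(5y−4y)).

1 1 983/1000
2 2 1173/1250
3 3 2331/2500
4 4 8993/10000
5 5 1771/2000
f(4y,5y) = ((8993/10000)/(1771/2000) − 1)/(1) = 6/385 ≈ 1.5584%

step 1 [1y] bond c/1=7/80: DF=(85521/80000 − 7/80·(0))/(1+7/80) = 983/1000 ≈ 0.983000
step 2 [2y] zero: DF = P = 1173/1250 ≈ 0.938400
step 3 [3y] bond c/1=3/40: DF=(229287/200000 − 3/40·(0.983000+0.938400))/(1+3/40) = 2331/2500 ≈ 0.932400
step 4 [4y] swap r/1=1007/37531: DF=(1 − 1007/37531·(0.983000+0.938400+0.932400))/(1+1007/37531) = 8993/10000 ≈ 0.899300
step 5 [5y] bond c/1=17/400: DF=(2165281/2000000 − 17/400·(0.983000+0.938400+0.932400+0.899300))/(1+17/400) = 1771/2000 ≈ 0.885500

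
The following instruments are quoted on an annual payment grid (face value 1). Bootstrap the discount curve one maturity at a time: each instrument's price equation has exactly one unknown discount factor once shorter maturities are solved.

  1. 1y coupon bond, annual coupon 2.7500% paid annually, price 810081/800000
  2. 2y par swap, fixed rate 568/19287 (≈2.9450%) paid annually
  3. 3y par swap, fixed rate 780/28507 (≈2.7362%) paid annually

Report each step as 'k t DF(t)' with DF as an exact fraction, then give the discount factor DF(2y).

step 1 [1y] bond c/1=11/400: DF=(810081/800000 − 11/400·(0))/(1+11/400) = 1971/2000 ≈ 0.985500
step 2 [2y] swap r/1=568/19287: DF=(1 − 568/19287·(0.985500))/(1+568/19287) = 1179/1250 ≈ 0.943200
step 3 [3y] swap r/1=780/28507: DF=(1 − 780/28507·(0.985500+0.943200))/(1+780/28507) = 461/500 ≈ 0.922000

1 1 1971/2000
2 2 1179/1250
3 3 461/500
DF(2y) = 1179/1250 ≈ 0.943200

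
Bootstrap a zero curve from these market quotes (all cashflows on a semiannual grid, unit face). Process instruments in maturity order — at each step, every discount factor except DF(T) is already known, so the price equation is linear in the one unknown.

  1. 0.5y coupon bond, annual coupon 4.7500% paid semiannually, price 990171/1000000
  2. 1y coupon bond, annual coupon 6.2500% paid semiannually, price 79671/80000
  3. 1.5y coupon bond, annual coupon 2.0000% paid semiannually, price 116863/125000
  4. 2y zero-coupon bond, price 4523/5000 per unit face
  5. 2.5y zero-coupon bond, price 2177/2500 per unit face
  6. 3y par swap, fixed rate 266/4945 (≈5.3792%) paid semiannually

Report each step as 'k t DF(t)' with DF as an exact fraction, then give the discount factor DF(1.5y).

1 1/2 1209/1250
2 1 2341/2500
3 3/2 2267/2500
4 2 4523/5000
5 5/2 2177/2500
6 3 8537/10000
DF(1.5y) = 2267/2500 ≈ 0.906800

step 1 [0.5y] bond c/2=19/800: DF=(990171/1000000 − 19/800·(0))/(1+19/800) = 1209/1250 ≈ 0.967200
step 2 [1y] bond c/2=1/32: DF=(79671/80000 − 1/32·(0.967200))/(1+1/32) = 2341/2500 ≈ 0.936400
step 3 [1.5y] bond c/2=1/100: DF=(116863/125000 − 1/100·(0.967200+0.936400))/(1+1/100) = 2267/2500 ≈ 0.906800
step 4 [2y] zero: DF = P = 4523/5000 ≈ 0.904600
step 5 [2.5y] zero: DF = P = 2177/2500 ≈ 0.870800
step 6 [3y] swap r/2=133/4945: DF=(1 − 133/4945·(0.967200+0.936400+0.906800+0.904600+0.870800))/(1+133/4945) = 8537/10000 ≈ 0.853700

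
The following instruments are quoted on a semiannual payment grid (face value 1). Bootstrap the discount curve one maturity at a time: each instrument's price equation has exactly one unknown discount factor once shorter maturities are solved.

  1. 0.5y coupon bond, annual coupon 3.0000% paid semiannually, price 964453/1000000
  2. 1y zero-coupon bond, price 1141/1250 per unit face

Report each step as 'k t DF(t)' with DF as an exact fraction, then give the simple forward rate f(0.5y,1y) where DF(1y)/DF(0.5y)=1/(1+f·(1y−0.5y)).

1 1/2 4751/5000
2 1 1141/1250
f(0.5y,1y) = ((4751/5000)/(1141/1250) − 1)/(1/2) = 187/2282 ≈ 8.1946%

step 1 [0.5y] bond c/2=3/200: DF=(964453/1000000 − 3/200·(0))/(1+3/200) = 4751/5000 ≈ 0.950200
step 2 [1y] zero: DF = P = 1141/1250 ≈ 0.912800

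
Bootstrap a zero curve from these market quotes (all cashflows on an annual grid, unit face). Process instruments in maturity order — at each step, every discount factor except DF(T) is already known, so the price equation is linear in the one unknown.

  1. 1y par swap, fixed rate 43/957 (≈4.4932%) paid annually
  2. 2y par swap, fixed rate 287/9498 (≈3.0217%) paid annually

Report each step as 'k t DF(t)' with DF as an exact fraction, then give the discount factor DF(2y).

1 1 957/1000
2 2 4713/5000
DF(2y) = 4713/5000 ≈ 0.942600

step 1 [1y] swap r/1=43/957: DF=(1 − 43/957·(0))/(1+43/957) = 957/1000 ≈ 0.957000
step 2 [2y] swap r/1=287/9498: DF=(1 − 287/9498·(0.957000))/(1+287/9498) = 4713/5000 ≈ 0.942600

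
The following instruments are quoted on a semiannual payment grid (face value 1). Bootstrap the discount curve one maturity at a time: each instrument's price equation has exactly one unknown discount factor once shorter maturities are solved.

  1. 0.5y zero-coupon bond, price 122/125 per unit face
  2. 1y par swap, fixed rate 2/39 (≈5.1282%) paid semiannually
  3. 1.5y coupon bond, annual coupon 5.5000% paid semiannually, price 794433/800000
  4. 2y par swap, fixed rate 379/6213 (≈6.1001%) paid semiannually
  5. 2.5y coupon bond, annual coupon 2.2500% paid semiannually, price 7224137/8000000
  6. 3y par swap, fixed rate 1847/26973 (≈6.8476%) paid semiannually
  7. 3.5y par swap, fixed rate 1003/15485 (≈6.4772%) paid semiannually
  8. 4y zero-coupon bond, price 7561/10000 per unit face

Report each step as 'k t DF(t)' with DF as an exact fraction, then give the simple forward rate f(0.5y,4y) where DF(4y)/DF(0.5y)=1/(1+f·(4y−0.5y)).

1 1/2 122/125
2 1 4753/5000
3 3/2 9149/10000
4 2 8863/10000
5 5/2 1703/2000
6 3 8153/10000
7 7/2 3997/5000
8 4 7561/10000
f(0.5y,4y) = ((122/125)/(7561/10000) − 1)/(7/2) = 4398/52927 ≈ 8.3096%

step 1 [0.5y] zero: DF = P = 122/125 ≈ 0.976000
step 2 [1y] swap r/2=1/39: DF=(1 − 1/39·(0.976000))/(1+1/39) = 4753/5000 ≈ 0.950600
step 3 [1.5y] bond c/2=11/400: DF=(794433/800000 − 11/400·(0.976000+0.950600))/(1+11/400) = 9149/10000 ≈ 0.914900
step 4 [2y] swap r/2=379/12426: DF=(1 − 379/12426·(0.976000+0.950600+0.914900))/(1+379/12426) = 8863/10000 ≈ 0.886300
step 5 [2.5y] bond c/2=9/800: DF=(7224137/8000000 − 9/800·(0.976000+0.950600+0.914900+0.886300))/(1+9/800) = 1703/2000 ≈ 0.851500
step 6 [3y] swap r/2=1847/53946: DF=(1 − 1847/53946·(0.976000+0.950600+0.914900+0.886300+0.851500))/(1+1847/53946) = 8153/10000 ≈ 0.815300
step 7 [3.5y] swap r/2=1003/30970: DF=(1 − 1003/30970·(0.976000+0.950600+0.914900+0.886300+0.851500+0.815300))/(1+1003/30970) = 3997/5000 ≈ 0.799400
step 8 [4y] zero: DF = P = 7561/10000 ≈ 0.756100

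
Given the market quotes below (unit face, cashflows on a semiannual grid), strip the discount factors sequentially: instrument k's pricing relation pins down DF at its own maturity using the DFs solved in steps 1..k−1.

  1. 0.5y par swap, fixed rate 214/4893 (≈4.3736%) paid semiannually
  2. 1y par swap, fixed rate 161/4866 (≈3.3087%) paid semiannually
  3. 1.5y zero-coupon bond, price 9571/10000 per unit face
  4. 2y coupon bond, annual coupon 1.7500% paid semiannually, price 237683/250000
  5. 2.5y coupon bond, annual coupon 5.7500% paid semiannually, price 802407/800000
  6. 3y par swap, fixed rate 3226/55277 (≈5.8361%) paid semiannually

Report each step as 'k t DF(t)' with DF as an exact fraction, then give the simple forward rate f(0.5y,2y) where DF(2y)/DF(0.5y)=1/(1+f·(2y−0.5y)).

1 1/2 4893/5000
2 1 4839/5000
3 3/2 9571/10000
4 2 9173/10000
5 5/2 4341/5000
6 3 8387/10000
f(0.5y,2y) = ((4893/5000)/(9173/10000) − 1)/(3/2) = 1226/27519 ≈ 4.4551%

step 1 [0.5y] swap r/2=107/4893: DF=(1 − 107/4893·(0))/(1+107/4893) = 4893/5000 ≈ 0.978600
step 2 [1y] swap r/2=161/9732: DF=(1 − 161/9732·(0.978600))/(1+161/9732) = 4839/5000 ≈ 0.967800
step 3 [1.5y] zero: DF = P = 9571/10000 ≈ 0.957100
step 4 [2y] bond c/2=7/800: DF=(237683/250000 − 7/800·(0.978600+0.967800+0.957100))/(1+7/800) = 9173/10000 ≈ 0.917300
step 5 [2.5y] bond c/2=23/800: DF=(802407/800000 − 23/800·(0.978600+0.967800+0.957100+0.917300))/(1+23/800) = 4341/5000 ≈ 0.868200
step 6 [3y] swap r/2=1613/55277: DF=(1 − 1613/55277·(0.978600+0.967800+0.957100+0.917300+0.868200))/(1+1613/55277) = 8387/10000 ≈ 0.838700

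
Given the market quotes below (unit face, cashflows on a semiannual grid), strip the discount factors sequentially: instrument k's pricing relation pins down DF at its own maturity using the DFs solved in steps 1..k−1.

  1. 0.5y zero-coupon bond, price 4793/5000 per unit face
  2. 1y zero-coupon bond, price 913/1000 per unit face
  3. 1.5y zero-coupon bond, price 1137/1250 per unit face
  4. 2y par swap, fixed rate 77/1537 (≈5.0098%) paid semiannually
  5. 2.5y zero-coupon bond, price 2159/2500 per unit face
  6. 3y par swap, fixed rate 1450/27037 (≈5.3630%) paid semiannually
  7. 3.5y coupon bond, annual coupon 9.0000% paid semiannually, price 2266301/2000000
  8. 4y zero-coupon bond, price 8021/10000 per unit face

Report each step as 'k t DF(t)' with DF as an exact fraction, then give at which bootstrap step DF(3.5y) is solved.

1 1/2 4793/5000
2 1 913/1000
3 3/2 1137/1250
4 2 2269/2500
5 5/2 2159/2500
6 3 171/200
7 7/2 1703/2000
8 4 8021/10000
DF(3.5y) is solved at step 7

step 1 [0.5y] zero: DF = P = 4793/5000 ≈ 0.958600
step 2 [1y] zero: DF = P = 913/1000 ≈ 0.913000
step 3 [1.5y] zero: DF = P = 1137/1250 ≈ 0.909600
step 4 [2y] swap r/2=77/3074: DF=(1 − 77/3074·(0.958600+0.913000+0.909600))/(1+77/3074) = 2269/2500 ≈ 0.907600
step 5 [2.5y] zero: DF = P = 2159/2500 ≈ 0.863600
step 6 [3y] swap r/2=725/27037: DF=(1 − 725/27037·(0.958600+0.913000+0.909600+0.907600+0.863600))/(1+725/27037) = 171/200 ≈ 0.855000
step 7 [3.5y] bond c/2=9/200: DF=(2266301/2000000 − 9/200·(0.958600+0.913000+0.909600+0.907600+0.863600+0.855000))/(1+9/200) = 1703/2000 ≈ 0.851500
step 8 [4y] zero: DF = P = 8021/10000 ≈ 0.802100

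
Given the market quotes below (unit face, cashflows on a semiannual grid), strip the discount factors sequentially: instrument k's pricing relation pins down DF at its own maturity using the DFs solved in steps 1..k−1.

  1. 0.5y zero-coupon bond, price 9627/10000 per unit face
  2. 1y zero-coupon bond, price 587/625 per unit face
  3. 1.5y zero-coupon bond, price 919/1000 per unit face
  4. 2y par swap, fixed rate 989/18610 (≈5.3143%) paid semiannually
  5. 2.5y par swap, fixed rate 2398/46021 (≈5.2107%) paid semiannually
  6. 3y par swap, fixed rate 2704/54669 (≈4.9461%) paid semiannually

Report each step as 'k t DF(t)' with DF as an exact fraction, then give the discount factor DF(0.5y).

step 1 [0.5y] zero: DF = P = 9627/10000 ≈ 0.962700
step 2 [1y] zero: DF = P = 587/625 ≈ 0.939200
step 3 [1.5y] zero: DF = P = 919/1000 ≈ 0.919000
step 4 [2y] swap r/2=989/37220: DF=(1 − 989/37220·(0.962700+0.939200+0.919000))/(1+989/37220) = 9011/10000 ≈ 0.901100
step 5 [2.5y] swap r/2=1199/46021: DF=(1 − 1199/46021·(0.962700+0.939200+0.919000+0.901100))/(1+1199/46021) = 8801/10000 ≈ 0.880100
step 6 [3y] swap r/2=1352/54669: DF=(1 − 1352/54669·(0.962700+0.939200+0.919000+0.901100+0.880100))/(1+1352/54669) = 1081/1250 ≈ 0.864800

1 1/2 9627/10000
2 1 587/625
3 3/2 919/1000
4 2 9011/10000
5 5/2 8801/10000
6 3 1081/1250
DF(0.5y) = 9627/10000 ≈ 0.962700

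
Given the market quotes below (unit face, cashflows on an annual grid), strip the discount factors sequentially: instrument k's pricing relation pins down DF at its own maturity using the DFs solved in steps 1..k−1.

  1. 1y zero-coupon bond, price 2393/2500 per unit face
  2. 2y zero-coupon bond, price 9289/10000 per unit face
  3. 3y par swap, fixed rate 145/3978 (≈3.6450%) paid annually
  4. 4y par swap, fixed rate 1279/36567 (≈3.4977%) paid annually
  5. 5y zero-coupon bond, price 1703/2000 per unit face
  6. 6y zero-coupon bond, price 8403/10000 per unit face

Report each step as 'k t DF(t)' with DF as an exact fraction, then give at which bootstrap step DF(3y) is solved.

1 1 2393/2500
2 2 9289/10000
3 3 1797/2000
4 4 8721/10000
5 5 1703/2000
6 6 8403/10000
DF(3y) is solved at step 3

step 1 [1y] zero: DF = P = 2393/2500 ≈ 0.957200
step 2 [2y] zero: DF = P = 9289/10000 ≈ 0.928900
step 3 [3y] swap r/1=145/3978: DF=(1 − 145/3978·(0.957200+0.928900))/(1+145/3978) = 1797/2000 ≈ 0.898500
step 4 [4y] swap r/1=1279/36567: DF=(1 − 1279/36567·(0.957200+0.928900+0.898500))/(1+1279/36567) = 8721/10000 ≈ 0.872100
step 5 [5y] zero: DF = P = 1703/2000 ≈ 0.851500
step 6 [6y] zero: DF = P = 8403/10000 ≈ 0.840300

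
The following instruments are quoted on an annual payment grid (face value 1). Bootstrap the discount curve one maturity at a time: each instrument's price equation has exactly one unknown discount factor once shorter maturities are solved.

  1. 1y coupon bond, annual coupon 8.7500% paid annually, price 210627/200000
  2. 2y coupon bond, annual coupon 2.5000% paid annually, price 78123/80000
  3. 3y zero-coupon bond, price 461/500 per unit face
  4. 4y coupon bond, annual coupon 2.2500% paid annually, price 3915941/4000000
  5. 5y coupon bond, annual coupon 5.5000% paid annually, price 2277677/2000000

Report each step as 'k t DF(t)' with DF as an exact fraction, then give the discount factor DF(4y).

1 1 2421/2500
2 2 9291/10000
3 3 461/500
4 4 4477/5000
5 5 4429/5000
DF(4y) = 4477/5000 ≈ 0.895400

step 1 [1y] bond c/1=7/80: DF=(210627/200000 − 7/80·(0))/(1+7/80) = 2421/2500 ≈ 0.968400
step 2 [2y] bond c/1=1/40: DF=(78123/80000 − 1/40·(0.968400))/(1+1/40) = 9291/10000 ≈ 0.929100
step 3 [3y] zero: DF = P = 461/500 ≈ 0.922000
step 4 [4y] bond c/1=9/400: DF=(3915941/4000000 − 9/400·(0.968400+0.929100+0.922000))/(1+9/400) = 4477/5000 ≈ 0.895400
step 5 [5y] bond c/1=11/200: DF=(2277677/2000000 − 11/200·(0.968400+0.929100+0.922000+0.895400))/(1+11/200) = 4429/5000 ≈ 0.885800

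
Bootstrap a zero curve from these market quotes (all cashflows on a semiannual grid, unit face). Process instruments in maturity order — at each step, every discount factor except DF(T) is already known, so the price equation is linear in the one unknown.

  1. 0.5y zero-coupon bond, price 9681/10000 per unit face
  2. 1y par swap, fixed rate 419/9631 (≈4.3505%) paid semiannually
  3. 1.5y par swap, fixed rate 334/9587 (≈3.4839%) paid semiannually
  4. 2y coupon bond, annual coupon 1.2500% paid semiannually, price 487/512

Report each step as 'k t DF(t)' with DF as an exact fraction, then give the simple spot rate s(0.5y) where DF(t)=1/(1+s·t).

1 1/2 9681/10000
2 1 9581/10000
3 3/2 9499/10000
4 2 4637/5000
s(0.5y) = (1/(9681/10000) − 1)/(1/2) = 638/9681 ≈ 6.5902%

step 1 [0.5y] zero: DF = P = 9681/10000 ≈ 0.968100
step 2 [1y] swap r/2=419/19262: DF=(1 − 419/19262·(0.968100))/(1+419/19262) = 9581/10000 ≈ 0.958100
step 3 [1.5y] swap r/2=167/9587: DF=(1 − 167/9587·(0.968100+0.958100))/(1+167/9587) = 9499/10000 ≈ 0.949900
step 4 [2y] bond c/2=1/160: DF=(487/512 − 1/160·(0.968100+0.958100+0.949900))/(1+1/160) = 4637/5000 ≈ 0.927400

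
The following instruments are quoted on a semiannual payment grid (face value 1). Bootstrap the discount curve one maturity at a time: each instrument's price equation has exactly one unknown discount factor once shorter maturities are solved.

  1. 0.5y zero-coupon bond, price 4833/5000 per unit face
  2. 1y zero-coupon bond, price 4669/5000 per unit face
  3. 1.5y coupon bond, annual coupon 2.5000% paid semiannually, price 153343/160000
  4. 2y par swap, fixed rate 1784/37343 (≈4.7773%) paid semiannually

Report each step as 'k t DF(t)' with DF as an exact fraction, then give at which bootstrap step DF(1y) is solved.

step 1 [0.5y] zero: DF = P = 4833/5000 ≈ 0.966600
step 2 [1y] zero: DF = P = 4669/5000 ≈ 0.933800
step 3 [1.5y] bond c/2=1/80: DF=(153343/160000 − 1/80·(0.966600+0.933800))/(1+1/80) = 9231/10000 ≈ 0.923100
step 4 [2y] swap r/2=892/37343: DF=(1 − 892/37343·(0.966600+0.933800+0.923100))/(1+892/37343) = 2277/2500 ≈ 0.910800

1 1/2 4833/5000
2 1 4669/5000
3 3/2 9231/10000
4 2 2277/2500
DF(1y) is solved at step 2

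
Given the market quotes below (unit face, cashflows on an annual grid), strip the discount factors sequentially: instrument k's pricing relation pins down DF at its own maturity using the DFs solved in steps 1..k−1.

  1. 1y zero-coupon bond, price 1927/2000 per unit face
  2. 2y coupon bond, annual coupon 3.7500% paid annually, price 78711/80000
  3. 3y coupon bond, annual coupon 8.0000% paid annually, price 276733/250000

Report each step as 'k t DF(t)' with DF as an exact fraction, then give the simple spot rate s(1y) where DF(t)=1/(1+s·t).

step 1 [1y] zero: DF = P = 1927/2000 ≈ 0.963500
step 2 [2y] bond c/1=3/80: DF=(78711/80000 − 3/80·(0.963500))/(1+3/80) = 1827/2000 ≈ 0.913500
step 3 [3y] bond c/1=2/25: DF=(276733/250000 − 2/25·(0.963500+0.913500))/(1+2/25) = 8859/10000 ≈ 0.885900

1 1 1927/2000
2 2 1827/2000
3 3 8859/10000
s(1y) = (1/(1927/2000) − 1)/(1) = 73/1927 ≈ 3.7883%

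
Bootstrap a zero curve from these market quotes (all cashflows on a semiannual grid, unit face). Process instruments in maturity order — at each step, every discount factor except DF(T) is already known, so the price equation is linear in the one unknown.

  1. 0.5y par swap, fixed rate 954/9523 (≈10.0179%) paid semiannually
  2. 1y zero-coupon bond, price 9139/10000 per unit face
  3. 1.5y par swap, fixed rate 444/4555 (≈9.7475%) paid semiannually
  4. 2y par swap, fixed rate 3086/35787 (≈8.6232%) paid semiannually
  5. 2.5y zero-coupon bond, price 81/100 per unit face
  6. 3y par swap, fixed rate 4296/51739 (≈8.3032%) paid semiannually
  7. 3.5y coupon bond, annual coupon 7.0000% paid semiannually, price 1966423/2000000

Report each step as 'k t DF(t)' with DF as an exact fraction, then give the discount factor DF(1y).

step 1 [0.5y] swap r/2=477/9523: DF=(1 − 477/9523·(0))/(1+477/9523) = 9523/10000 ≈ 0.952300
step 2 [1y] zero: DF = P = 9139/10000 ≈ 0.913900
step 3 [1.5y] swap r/2=222/4555: DF=(1 − 222/4555·(0.952300+0.913900))/(1+222/4555) = 2167/2500 ≈ 0.866800
step 4 [2y] swap r/2=1543/35787: DF=(1 − 1543/35787·(0.952300+0.913900+0.866800))/(1+1543/35787) = 8457/10000 ≈ 0.845700
step 5 [2.5y] zero: DF = P = 81/100 ≈ 0.810000
step 6 [3y] swap r/2=2148/51739: DF=(1 − 2148/51739·(0.952300+0.913900+0.866800+0.845700+0.810000))/(1+2148/51739) = 1963/2500 ≈ 0.785200
step 7 [3.5y] bond c/2=7/200: DF=(1966423/2000000 − 7/200·(0.952300+0.913900+0.866800+0.845700+0.810000+0.785200))/(1+7/200) = 31/40 ≈ 0.775000

1 1/2 9523/10000
2 1 9139/10000
3 3/2 2167/2500
4 2 8457/10000
5 5/2 81/100
6 3 1963/2500
7 7/2 31/40
DF(1y) = 9139/10000 ≈ 0.913900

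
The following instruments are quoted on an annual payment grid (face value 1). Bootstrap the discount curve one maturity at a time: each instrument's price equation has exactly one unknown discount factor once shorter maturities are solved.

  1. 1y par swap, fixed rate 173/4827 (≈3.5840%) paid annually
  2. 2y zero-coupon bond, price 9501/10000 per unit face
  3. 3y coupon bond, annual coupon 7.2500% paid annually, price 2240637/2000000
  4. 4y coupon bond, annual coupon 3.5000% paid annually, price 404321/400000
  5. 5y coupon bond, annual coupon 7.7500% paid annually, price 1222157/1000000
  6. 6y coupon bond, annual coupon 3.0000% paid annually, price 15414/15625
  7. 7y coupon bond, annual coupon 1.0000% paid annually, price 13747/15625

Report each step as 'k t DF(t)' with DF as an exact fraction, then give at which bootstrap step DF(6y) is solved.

1 1 4827/5000
2 2 9501/10000
3 3 9151/10000
4 4 8809/10000
5 5 8673/10000
6 6 2061/2500
7 7 511/625
DF(6y) is solved at step 6

step 1 [1y] swap r/1=173/4827: DF=(1 − 173/4827·(0))/(1+173/4827) = 4827/5000 ≈ 0.965400
step 2 [2y] zero: DF = P = 9501/10000 ≈ 0.950100
step 3 [3y] bond c/1=29/400: DF=(2240637/2000000 − 29/400·(0.965400+0.950100))/(1+29/400) = 9151/10000 ≈ 0.915100
step 4 [4y] bond c/1=7/200: DF=(404321/400000 − 7/200·(0.965400+0.950100+0.915100))/(1+7/200) = 8809/10000 ≈ 0.880900
step 5 [5y] bond c/1=31/400: DF=(1222157/1000000 − 31/400·(0.965400+0.950100+0.915100+0.880900))/(1+31/400) = 8673/10000 ≈ 0.867300
step 6 [6y] bond c/1=3/100: DF=(15414/15625 − 3/100·(0.965400+0.950100+0.915100+0.880900+0.867300))/(1+3/100) = 2061/2500 ≈ 0.824400
step 7 [7y] bond c/1=1/100: DF=(13747/15625 − 1/100·(0.965400+0.950100+0.915100+0.880900+0.867300+0.824400))/(1+1/100) = 511/625 ≈ 0.817600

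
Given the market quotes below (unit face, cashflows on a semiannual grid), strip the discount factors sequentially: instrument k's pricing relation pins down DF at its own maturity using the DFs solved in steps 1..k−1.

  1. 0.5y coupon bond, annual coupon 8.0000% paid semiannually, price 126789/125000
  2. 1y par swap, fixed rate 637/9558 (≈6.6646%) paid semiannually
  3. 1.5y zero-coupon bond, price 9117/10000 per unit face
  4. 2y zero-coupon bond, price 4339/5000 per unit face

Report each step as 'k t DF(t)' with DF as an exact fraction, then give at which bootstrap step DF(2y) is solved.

step 1 [0.5y] bond c/2=1/25: DF=(126789/125000 − 1/25·(0))/(1+1/25) = 9753/10000 ≈ 0.975300
step 2 [1y] swap r/2=637/19116: DF=(1 − 637/19116·(0.975300))/(1+637/19116) = 9363/10000 ≈ 0.936300
step 3 [1.5y] zero: DF = P = 9117/10000 ≈ 0.911700
step 4 [2y] zero: DF = P = 4339/5000 ≈ 0.867800

1 1/2 9753/10000
2 1 9363/10000
3 3/2 9117/10000
4 2 4339/5000
DF(2y) is solved at step 4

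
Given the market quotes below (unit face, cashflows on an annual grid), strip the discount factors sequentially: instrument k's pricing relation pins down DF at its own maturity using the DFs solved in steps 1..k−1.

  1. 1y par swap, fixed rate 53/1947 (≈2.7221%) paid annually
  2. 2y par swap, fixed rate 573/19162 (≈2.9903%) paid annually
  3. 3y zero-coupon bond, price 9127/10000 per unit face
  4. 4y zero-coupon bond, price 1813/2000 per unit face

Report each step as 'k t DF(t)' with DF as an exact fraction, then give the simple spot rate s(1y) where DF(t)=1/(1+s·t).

1 1 1947/2000
2 2 9427/10000
3 3 9127/10000
4 4 1813/2000
s(1y) = (1/(1947/2000) − 1)/(1) = 53/1947 ≈ 2.7221%

step 1 [1y] swap r/1=53/1947: DF=(1 − 53/1947·(0))/(1+53/1947) = 1947/2000 ≈ 0.973500
step 2 [2y] swap r/1=573/19162: DF=(1 − 573/19162·(0.973500))/(1+573/19162) = 9427/10000 ≈ 0.942700
step 3 [3y] zero: DF = P = 9127/10000 ≈ 0.912700
step 4 [4y] zero: DF = P = 1813/2000 ≈ 0.906500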